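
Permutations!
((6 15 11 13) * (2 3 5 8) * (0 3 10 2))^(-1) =(0 8 5 3)(2 10)(6 13 11 15) =[8, 1, 10, 0, 4, 3, 13, 7, 5, 9, 2, 15, 12, 11, 14, 6]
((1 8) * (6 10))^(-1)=(1 8)(6 10)=[0, 8, 2, 3, 4, 5, 10, 7, 1, 9, 6]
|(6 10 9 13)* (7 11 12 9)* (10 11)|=|(6 11 12 9 13)(7 10)|=10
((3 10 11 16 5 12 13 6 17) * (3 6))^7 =(6 17) =[0, 1, 2, 3, 4, 5, 17, 7, 8, 9, 10, 11, 12, 13, 14, 15, 16, 6]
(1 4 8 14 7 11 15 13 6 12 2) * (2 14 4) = (1 2)(4 8)(6 12 14 7 11 15 13) = [0, 2, 1, 3, 8, 5, 12, 11, 4, 9, 10, 15, 14, 6, 7, 13]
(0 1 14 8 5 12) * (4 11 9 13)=(0 1 14 8 5 12)(4 11 9 13)=[1, 14, 2, 3, 11, 12, 6, 7, 5, 13, 10, 9, 0, 4, 8]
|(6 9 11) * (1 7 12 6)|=|(1 7 12 6 9 11)|=6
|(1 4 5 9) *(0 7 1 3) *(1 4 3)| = |(0 7 4 5 9 1 3)| = 7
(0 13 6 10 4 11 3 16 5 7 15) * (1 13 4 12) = (0 4 11 3 16 5 7 15)(1 13 6 10 12) = [4, 13, 2, 16, 11, 7, 10, 15, 8, 9, 12, 3, 1, 6, 14, 0, 5]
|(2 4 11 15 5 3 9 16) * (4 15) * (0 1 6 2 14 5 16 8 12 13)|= |(0 1 6 2 15 16 14 5 3 9 8 12 13)(4 11)|= 26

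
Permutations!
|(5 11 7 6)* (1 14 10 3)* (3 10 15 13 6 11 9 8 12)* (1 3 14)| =8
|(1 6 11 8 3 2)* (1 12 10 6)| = |(2 12 10 6 11 8 3)| = 7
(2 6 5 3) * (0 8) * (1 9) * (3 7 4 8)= [3, 9, 6, 2, 8, 7, 5, 4, 0, 1]= (0 3 2 6 5 7 4 8)(1 9)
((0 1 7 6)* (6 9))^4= (0 6 9 7 1)= [6, 0, 2, 3, 4, 5, 9, 1, 8, 7]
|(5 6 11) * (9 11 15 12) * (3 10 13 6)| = |(3 10 13 6 15 12 9 11 5)| = 9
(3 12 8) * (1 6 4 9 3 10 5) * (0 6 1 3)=(0 6 4 9)(3 12 8 10 5)=[6, 1, 2, 12, 9, 3, 4, 7, 10, 0, 5, 11, 8]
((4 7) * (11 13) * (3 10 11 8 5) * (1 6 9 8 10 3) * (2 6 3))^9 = [0, 2, 9, 6, 7, 3, 8, 4, 1, 5, 10, 11, 12, 13] = (13)(1 2 9 5 3 6 8)(4 7)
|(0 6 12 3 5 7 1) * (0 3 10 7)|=8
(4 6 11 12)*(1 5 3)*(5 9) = (1 9 5 3)(4 6 11 12) = [0, 9, 2, 1, 6, 3, 11, 7, 8, 5, 10, 12, 4]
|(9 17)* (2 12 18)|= |(2 12 18)(9 17)|= 6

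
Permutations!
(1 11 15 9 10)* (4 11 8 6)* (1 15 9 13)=(1 8 6 4 11 9 10 15 13)=[0, 8, 2, 3, 11, 5, 4, 7, 6, 10, 15, 9, 12, 1, 14, 13]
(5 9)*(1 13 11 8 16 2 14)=[0, 13, 14, 3, 4, 9, 6, 7, 16, 5, 10, 8, 12, 11, 1, 15, 2]=(1 13 11 8 16 2 14)(5 9)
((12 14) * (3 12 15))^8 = (15) = [0, 1, 2, 3, 4, 5, 6, 7, 8, 9, 10, 11, 12, 13, 14, 15]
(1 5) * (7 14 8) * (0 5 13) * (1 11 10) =[5, 13, 2, 3, 4, 11, 6, 14, 7, 9, 1, 10, 12, 0, 8] =(0 5 11 10 1 13)(7 14 8)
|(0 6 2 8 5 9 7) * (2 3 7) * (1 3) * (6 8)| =|(0 8 5 9 2 6 1 3 7)| =9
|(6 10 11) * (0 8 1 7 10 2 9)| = 9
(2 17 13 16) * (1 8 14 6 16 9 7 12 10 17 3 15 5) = [0, 8, 3, 15, 4, 1, 16, 12, 14, 7, 17, 11, 10, 9, 6, 5, 2, 13] = (1 8 14 6 16 2 3 15 5)(7 12 10 17 13 9)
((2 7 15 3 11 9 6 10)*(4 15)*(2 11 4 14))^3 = (15)(6 9 11 10) = [0, 1, 2, 3, 4, 5, 9, 7, 8, 11, 6, 10, 12, 13, 14, 15]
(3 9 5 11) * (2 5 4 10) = (2 5 11 3 9 4 10) = [0, 1, 5, 9, 10, 11, 6, 7, 8, 4, 2, 3]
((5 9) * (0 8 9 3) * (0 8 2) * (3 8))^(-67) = (0 2)(5 9 8) = [2, 1, 0, 3, 4, 9, 6, 7, 5, 8]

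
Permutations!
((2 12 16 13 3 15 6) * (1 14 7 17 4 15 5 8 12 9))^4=[0, 4, 7, 16, 9, 13, 14, 6, 3, 17, 10, 11, 5, 12, 15, 1, 8, 2]=(1 4 9 17 2 7 6 14 15)(3 16 8)(5 13 12)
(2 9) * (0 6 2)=(0 6 2 9)=[6, 1, 9, 3, 4, 5, 2, 7, 8, 0]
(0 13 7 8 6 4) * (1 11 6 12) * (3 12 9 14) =(0 13 7 8 9 14 3 12 1 11 6 4) =[13, 11, 2, 12, 0, 5, 4, 8, 9, 14, 10, 6, 1, 7, 3]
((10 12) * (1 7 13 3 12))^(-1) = (1 10 12 3 13 7) = [0, 10, 2, 13, 4, 5, 6, 1, 8, 9, 12, 11, 3, 7]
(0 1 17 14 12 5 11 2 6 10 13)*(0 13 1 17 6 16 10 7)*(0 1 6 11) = (0 17 14 12 5)(1 11 2 16 10 6 7) = [17, 11, 16, 3, 4, 0, 7, 1, 8, 9, 6, 2, 5, 13, 12, 15, 10, 14]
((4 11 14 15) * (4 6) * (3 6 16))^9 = (3 4 14 16 6 11 15) = [0, 1, 2, 4, 14, 5, 11, 7, 8, 9, 10, 15, 12, 13, 16, 3, 6]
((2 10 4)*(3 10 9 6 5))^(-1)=(2 4 10 3 5 6 9)=[0, 1, 4, 5, 10, 6, 9, 7, 8, 2, 3]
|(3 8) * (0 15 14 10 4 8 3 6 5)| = |(0 15 14 10 4 8 6 5)| = 8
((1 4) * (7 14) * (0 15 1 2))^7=(0 1 2 15 4)(7 14)=[1, 2, 15, 3, 0, 5, 6, 14, 8, 9, 10, 11, 12, 13, 7, 4]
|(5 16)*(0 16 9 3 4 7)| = |(0 16 5 9 3 4 7)| = 7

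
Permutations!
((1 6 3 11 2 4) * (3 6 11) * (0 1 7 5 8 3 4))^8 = (11)(3 5 4 8 7) = [0, 1, 2, 5, 8, 4, 6, 3, 7, 9, 10, 11]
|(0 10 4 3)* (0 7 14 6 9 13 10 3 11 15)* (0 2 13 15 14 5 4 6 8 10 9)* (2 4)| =|(0 3 7 5 2 13 9 15 4 11 14 8 10 6)| =14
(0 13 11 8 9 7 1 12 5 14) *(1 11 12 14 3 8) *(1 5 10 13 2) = [2, 14, 1, 8, 4, 3, 6, 11, 9, 7, 13, 5, 10, 12, 0] = (0 2 1 14)(3 8 9 7 11 5)(10 13 12)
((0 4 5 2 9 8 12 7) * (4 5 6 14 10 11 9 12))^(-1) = (0 7 12 2 5)(4 8 9 11 10 14 6) = [7, 1, 5, 3, 8, 0, 4, 12, 9, 11, 14, 10, 2, 13, 6]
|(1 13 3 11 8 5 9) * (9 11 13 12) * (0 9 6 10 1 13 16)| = 60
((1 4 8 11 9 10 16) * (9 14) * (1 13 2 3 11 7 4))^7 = (2 13 16 10 9 14 11 3)(4 8 7) = [0, 1, 13, 2, 8, 5, 6, 4, 7, 14, 9, 3, 12, 16, 11, 15, 10]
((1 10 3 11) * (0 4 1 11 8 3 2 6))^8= (11)(0 1 2)(4 10 6)= [1, 2, 0, 3, 10, 5, 4, 7, 8, 9, 6, 11]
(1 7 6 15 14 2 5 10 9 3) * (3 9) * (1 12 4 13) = (1 7 6 15 14 2 5 10 3 12 4 13) = [0, 7, 5, 12, 13, 10, 15, 6, 8, 9, 3, 11, 4, 1, 2, 14]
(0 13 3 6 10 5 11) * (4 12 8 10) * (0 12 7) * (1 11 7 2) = (0 13 3 6 4 2 1 11 12 8 10 5 7) = [13, 11, 1, 6, 2, 7, 4, 0, 10, 9, 5, 12, 8, 3]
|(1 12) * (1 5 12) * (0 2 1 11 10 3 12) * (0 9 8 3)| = 5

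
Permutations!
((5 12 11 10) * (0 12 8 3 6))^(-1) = (0 6 3 8 5 10 11 12) = [6, 1, 2, 8, 4, 10, 3, 7, 5, 9, 11, 12, 0]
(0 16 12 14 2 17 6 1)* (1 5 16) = (0 1)(2 17 6 5 16 12 14) = [1, 0, 17, 3, 4, 16, 5, 7, 8, 9, 10, 11, 14, 13, 2, 15, 12, 6]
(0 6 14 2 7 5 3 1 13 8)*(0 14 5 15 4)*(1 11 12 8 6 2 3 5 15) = (0 2 7 1 13 6 15 4)(3 11 12 8 14) = [2, 13, 7, 11, 0, 5, 15, 1, 14, 9, 10, 12, 8, 6, 3, 4]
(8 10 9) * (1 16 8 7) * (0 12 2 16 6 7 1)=(0 12 2 16 8 10 9 1 6 7)=[12, 6, 16, 3, 4, 5, 7, 0, 10, 1, 9, 11, 2, 13, 14, 15, 8]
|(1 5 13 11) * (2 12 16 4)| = |(1 5 13 11)(2 12 16 4)| = 4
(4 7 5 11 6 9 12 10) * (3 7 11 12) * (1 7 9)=(1 7 5 12 10 4 11 6)(3 9)=[0, 7, 2, 9, 11, 12, 1, 5, 8, 3, 4, 6, 10]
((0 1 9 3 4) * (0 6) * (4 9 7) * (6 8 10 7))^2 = (0 6 1)(4 10)(7 8) = [6, 0, 2, 3, 10, 5, 1, 8, 7, 9, 4]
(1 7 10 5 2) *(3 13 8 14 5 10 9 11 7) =[0, 3, 1, 13, 4, 2, 6, 9, 14, 11, 10, 7, 12, 8, 5] =(1 3 13 8 14 5 2)(7 9 11)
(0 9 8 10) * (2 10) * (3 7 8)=(0 9 3 7 8 2 10)=[9, 1, 10, 7, 4, 5, 6, 8, 2, 3, 0]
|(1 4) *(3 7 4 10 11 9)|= 7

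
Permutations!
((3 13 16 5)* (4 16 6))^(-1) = (3 5 16 4 6 13) = [0, 1, 2, 5, 6, 16, 13, 7, 8, 9, 10, 11, 12, 3, 14, 15, 4]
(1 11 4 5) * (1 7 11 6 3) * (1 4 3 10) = (1 6 10)(3 4 5 7 11) = [0, 6, 2, 4, 5, 7, 10, 11, 8, 9, 1, 3]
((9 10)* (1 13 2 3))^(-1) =(1 3 2 13)(9 10) =[0, 3, 13, 2, 4, 5, 6, 7, 8, 10, 9, 11, 12, 1]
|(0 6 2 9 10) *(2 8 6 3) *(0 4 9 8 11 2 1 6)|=21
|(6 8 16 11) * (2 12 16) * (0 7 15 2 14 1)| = |(0 7 15 2 12 16 11 6 8 14 1)| = 11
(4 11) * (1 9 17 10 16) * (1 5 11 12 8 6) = (1 9 17 10 16 5 11 4 12 8 6) = [0, 9, 2, 3, 12, 11, 1, 7, 6, 17, 16, 4, 8, 13, 14, 15, 5, 10]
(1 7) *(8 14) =(1 7)(8 14) =[0, 7, 2, 3, 4, 5, 6, 1, 14, 9, 10, 11, 12, 13, 8]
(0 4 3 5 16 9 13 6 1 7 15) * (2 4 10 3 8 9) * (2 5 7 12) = (0 10 3 7 15)(1 12 2 4 8 9 13 6)(5 16) = [10, 12, 4, 7, 8, 16, 1, 15, 9, 13, 3, 11, 2, 6, 14, 0, 5]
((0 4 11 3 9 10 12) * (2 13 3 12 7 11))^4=(0 3 11 2 10)(4 9 12 13 7)=[3, 1, 10, 11, 9, 5, 6, 4, 8, 12, 0, 2, 13, 7]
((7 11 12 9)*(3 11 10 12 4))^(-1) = [0, 1, 2, 4, 11, 5, 6, 9, 8, 12, 7, 3, 10] = (3 4 11)(7 9 12 10)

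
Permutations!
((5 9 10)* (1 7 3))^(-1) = (1 3 7)(5 10 9) = [0, 3, 2, 7, 4, 10, 6, 1, 8, 5, 9]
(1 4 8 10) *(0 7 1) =(0 7 1 4 8 10) =[7, 4, 2, 3, 8, 5, 6, 1, 10, 9, 0]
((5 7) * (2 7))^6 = (7) = [0, 1, 2, 3, 4, 5, 6, 7]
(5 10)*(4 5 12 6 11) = (4 5 10 12 6 11) = [0, 1, 2, 3, 5, 10, 11, 7, 8, 9, 12, 4, 6]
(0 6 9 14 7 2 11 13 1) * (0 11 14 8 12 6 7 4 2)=(0 7)(1 11 13)(2 14 4)(6 9 8 12)=[7, 11, 14, 3, 2, 5, 9, 0, 12, 8, 10, 13, 6, 1, 4]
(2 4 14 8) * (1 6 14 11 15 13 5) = [0, 6, 4, 3, 11, 1, 14, 7, 2, 9, 10, 15, 12, 5, 8, 13] = (1 6 14 8 2 4 11 15 13 5)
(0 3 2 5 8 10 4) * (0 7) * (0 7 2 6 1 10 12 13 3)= (1 10 4 2 5 8 12 13 3 6)= [0, 10, 5, 6, 2, 8, 1, 7, 12, 9, 4, 11, 13, 3]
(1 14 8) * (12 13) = (1 14 8)(12 13) = [0, 14, 2, 3, 4, 5, 6, 7, 1, 9, 10, 11, 13, 12, 8]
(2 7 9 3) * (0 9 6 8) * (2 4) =[9, 1, 7, 4, 2, 5, 8, 6, 0, 3] =(0 9 3 4 2 7 6 8)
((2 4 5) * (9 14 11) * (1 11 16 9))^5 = (1 11)(2 5 4)(9 16 14) = [0, 11, 5, 3, 2, 4, 6, 7, 8, 16, 10, 1, 12, 13, 9, 15, 14]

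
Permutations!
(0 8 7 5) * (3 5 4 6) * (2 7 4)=[8, 1, 7, 5, 6, 0, 3, 2, 4]=(0 8 4 6 3 5)(2 7)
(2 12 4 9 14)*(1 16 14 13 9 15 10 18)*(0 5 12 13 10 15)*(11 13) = (0 5 12 4)(1 16 14 2 11 13 9 10 18) = [5, 16, 11, 3, 0, 12, 6, 7, 8, 10, 18, 13, 4, 9, 2, 15, 14, 17, 1]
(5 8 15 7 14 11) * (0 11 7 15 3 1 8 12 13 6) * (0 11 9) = [9, 8, 2, 1, 4, 12, 11, 14, 3, 0, 10, 5, 13, 6, 7, 15] = (15)(0 9)(1 8 3)(5 12 13 6 11)(7 14)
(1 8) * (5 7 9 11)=[0, 8, 2, 3, 4, 7, 6, 9, 1, 11, 10, 5]=(1 8)(5 7 9 11)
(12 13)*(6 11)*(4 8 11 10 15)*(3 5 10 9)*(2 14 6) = (2 14 6 9 3 5 10 15 4 8 11)(12 13) = [0, 1, 14, 5, 8, 10, 9, 7, 11, 3, 15, 2, 13, 12, 6, 4]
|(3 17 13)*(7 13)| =4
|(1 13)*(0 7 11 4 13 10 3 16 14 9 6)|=12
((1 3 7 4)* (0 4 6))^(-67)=[6, 4, 2, 1, 0, 5, 7, 3]=(0 6 7 3 1 4)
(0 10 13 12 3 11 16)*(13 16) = (0 10 16)(3 11 13 12) = [10, 1, 2, 11, 4, 5, 6, 7, 8, 9, 16, 13, 3, 12, 14, 15, 0]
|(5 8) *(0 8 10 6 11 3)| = 7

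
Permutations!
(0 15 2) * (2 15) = [2, 1, 0, 3, 4, 5, 6, 7, 8, 9, 10, 11, 12, 13, 14, 15] = (15)(0 2)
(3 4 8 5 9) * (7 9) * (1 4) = [0, 4, 2, 1, 8, 7, 6, 9, 5, 3] = (1 4 8 5 7 9 3)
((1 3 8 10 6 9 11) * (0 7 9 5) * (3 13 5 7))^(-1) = (0 5 13 1 11 9 7 6 10 8 3) = [5, 11, 2, 0, 4, 13, 10, 6, 3, 7, 8, 9, 12, 1]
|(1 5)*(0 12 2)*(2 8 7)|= |(0 12 8 7 2)(1 5)|= 10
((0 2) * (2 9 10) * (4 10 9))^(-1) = [2, 1, 10, 3, 0, 5, 6, 7, 8, 9, 4] = (0 2 10 4)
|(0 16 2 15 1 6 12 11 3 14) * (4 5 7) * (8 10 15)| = |(0 16 2 8 10 15 1 6 12 11 3 14)(4 5 7)| = 12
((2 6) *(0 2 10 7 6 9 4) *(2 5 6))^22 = (0 9 7 6)(2 10 5 4) = [9, 1, 10, 3, 2, 4, 0, 6, 8, 7, 5]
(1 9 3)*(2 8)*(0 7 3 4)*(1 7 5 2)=(0 5 2 8 1 9 4)(3 7)=[5, 9, 8, 7, 0, 2, 6, 3, 1, 4]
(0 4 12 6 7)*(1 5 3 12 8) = (0 4 8 1 5 3 12 6 7) = [4, 5, 2, 12, 8, 3, 7, 0, 1, 9, 10, 11, 6]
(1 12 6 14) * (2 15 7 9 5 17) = [0, 12, 15, 3, 4, 17, 14, 9, 8, 5, 10, 11, 6, 13, 1, 7, 16, 2] = (1 12 6 14)(2 15 7 9 5 17)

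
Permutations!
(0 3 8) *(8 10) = [3, 1, 2, 10, 4, 5, 6, 7, 0, 9, 8] = (0 3 10 8)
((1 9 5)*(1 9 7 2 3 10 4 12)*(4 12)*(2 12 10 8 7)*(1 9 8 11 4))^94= (1 4 11 3 2)(5 9 12 7 8)= [0, 4, 1, 2, 11, 9, 6, 8, 5, 12, 10, 3, 7]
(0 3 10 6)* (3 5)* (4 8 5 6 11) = (0 6)(3 10 11 4 8 5) = [6, 1, 2, 10, 8, 3, 0, 7, 5, 9, 11, 4]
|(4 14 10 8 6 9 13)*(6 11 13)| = 6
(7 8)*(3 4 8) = (3 4 8 7) = [0, 1, 2, 4, 8, 5, 6, 3, 7]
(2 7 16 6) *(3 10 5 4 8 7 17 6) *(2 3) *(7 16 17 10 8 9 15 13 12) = (2 10 5 4 9 15 13 12 7 17 6 3 8 16) = [0, 1, 10, 8, 9, 4, 3, 17, 16, 15, 5, 11, 7, 12, 14, 13, 2, 6]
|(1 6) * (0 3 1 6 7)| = 4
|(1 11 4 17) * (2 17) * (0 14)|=10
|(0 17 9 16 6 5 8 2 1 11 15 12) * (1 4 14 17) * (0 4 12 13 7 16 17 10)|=30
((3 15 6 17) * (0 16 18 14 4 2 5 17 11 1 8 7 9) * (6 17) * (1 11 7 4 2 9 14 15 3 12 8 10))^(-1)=[9, 10, 14, 3, 8, 2, 5, 6, 12, 4, 1, 11, 17, 13, 7, 18, 0, 15, 16]=(0 9 4 8 12 17 15 18 16)(1 10)(2 14 7 6 5)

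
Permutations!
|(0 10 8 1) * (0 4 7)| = |(0 10 8 1 4 7)| = 6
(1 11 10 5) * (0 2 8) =[2, 11, 8, 3, 4, 1, 6, 7, 0, 9, 5, 10] =(0 2 8)(1 11 10 5)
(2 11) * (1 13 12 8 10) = (1 13 12 8 10)(2 11) = [0, 13, 11, 3, 4, 5, 6, 7, 10, 9, 1, 2, 8, 12]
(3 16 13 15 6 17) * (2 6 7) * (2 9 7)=(2 6 17 3 16 13 15)(7 9)=[0, 1, 6, 16, 4, 5, 17, 9, 8, 7, 10, 11, 12, 15, 14, 2, 13, 3]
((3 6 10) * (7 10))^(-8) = [0, 1, 2, 3, 4, 5, 6, 7, 8, 9, 10] = (10)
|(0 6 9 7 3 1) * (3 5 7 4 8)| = 14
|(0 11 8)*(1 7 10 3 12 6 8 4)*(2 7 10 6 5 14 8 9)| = |(0 11 4 1 10 3 12 5 14 8)(2 7 6 9)| = 20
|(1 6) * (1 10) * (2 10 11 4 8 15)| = |(1 6 11 4 8 15 2 10)| = 8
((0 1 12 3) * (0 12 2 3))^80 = (12) = [0, 1, 2, 3, 4, 5, 6, 7, 8, 9, 10, 11, 12]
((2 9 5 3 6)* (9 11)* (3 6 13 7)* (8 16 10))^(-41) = (2 6 5 9 11)(3 13 7)(8 16 10) = [0, 1, 6, 13, 4, 9, 5, 3, 16, 11, 8, 2, 12, 7, 14, 15, 10]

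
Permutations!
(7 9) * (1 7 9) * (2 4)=(9)(1 7)(2 4)=[0, 7, 4, 3, 2, 5, 6, 1, 8, 9]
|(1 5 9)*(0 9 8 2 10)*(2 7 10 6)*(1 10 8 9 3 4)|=14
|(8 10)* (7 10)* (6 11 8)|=|(6 11 8 7 10)|=5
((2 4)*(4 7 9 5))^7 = (2 9 4 7 5) = [0, 1, 9, 3, 7, 2, 6, 5, 8, 4]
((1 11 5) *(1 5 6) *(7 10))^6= (11)= [0, 1, 2, 3, 4, 5, 6, 7, 8, 9, 10, 11]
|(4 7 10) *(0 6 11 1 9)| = |(0 6 11 1 9)(4 7 10)| = 15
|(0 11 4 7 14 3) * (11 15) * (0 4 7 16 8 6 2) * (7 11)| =10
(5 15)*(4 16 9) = (4 16 9)(5 15) = [0, 1, 2, 3, 16, 15, 6, 7, 8, 4, 10, 11, 12, 13, 14, 5, 9]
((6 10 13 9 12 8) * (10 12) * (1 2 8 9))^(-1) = (1 13 10 9 12 6 8 2) = [0, 13, 1, 3, 4, 5, 8, 7, 2, 12, 9, 11, 6, 10]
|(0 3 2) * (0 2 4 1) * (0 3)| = |(1 3 4)| = 3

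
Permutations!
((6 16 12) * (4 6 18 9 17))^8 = (4 6 16 12 18 9 17) = [0, 1, 2, 3, 6, 5, 16, 7, 8, 17, 10, 11, 18, 13, 14, 15, 12, 4, 9]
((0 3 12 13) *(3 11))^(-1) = (0 13 12 3 11) = [13, 1, 2, 11, 4, 5, 6, 7, 8, 9, 10, 0, 3, 12]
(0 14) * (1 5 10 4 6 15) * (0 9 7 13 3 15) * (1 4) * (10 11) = [14, 5, 2, 15, 6, 11, 0, 13, 8, 7, 1, 10, 12, 3, 9, 4] = (0 14 9 7 13 3 15 4 6)(1 5 11 10)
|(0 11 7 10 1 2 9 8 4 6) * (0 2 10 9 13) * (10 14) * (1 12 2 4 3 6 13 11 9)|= 7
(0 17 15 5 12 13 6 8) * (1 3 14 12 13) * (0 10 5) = [17, 3, 2, 14, 4, 13, 8, 7, 10, 9, 5, 11, 1, 6, 12, 0, 16, 15] = (0 17 15)(1 3 14 12)(5 13 6 8 10)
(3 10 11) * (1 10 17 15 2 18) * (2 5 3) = (1 10 11 2 18)(3 17 15 5) = [0, 10, 18, 17, 4, 3, 6, 7, 8, 9, 11, 2, 12, 13, 14, 5, 16, 15, 1]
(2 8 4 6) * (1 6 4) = (1 6 2 8) = [0, 6, 8, 3, 4, 5, 2, 7, 1]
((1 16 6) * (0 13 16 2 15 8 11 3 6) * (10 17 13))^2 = (0 17 16 10 13)(1 15 11 6 2 8 3) = [17, 15, 8, 1, 4, 5, 2, 7, 3, 9, 13, 6, 12, 0, 14, 11, 10, 16]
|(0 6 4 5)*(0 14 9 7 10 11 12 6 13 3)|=|(0 13 3)(4 5 14 9 7 10 11 12 6)|=9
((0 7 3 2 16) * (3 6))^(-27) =(0 3)(2 7)(6 16) =[3, 1, 7, 0, 4, 5, 16, 2, 8, 9, 10, 11, 12, 13, 14, 15, 6]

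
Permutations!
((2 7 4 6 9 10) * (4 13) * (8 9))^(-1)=(2 10 9 8 6 4 13 7)=[0, 1, 10, 3, 13, 5, 4, 2, 6, 8, 9, 11, 12, 7]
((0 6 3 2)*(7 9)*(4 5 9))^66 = (0 3)(2 6)(4 9)(5 7) = [3, 1, 6, 0, 9, 7, 2, 5, 8, 4]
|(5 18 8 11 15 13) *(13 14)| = |(5 18 8 11 15 14 13)| = 7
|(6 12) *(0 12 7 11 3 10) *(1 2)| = |(0 12 6 7 11 3 10)(1 2)| = 14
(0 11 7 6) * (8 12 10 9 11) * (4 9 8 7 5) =[7, 1, 2, 3, 9, 4, 0, 6, 12, 11, 8, 5, 10] =(0 7 6)(4 9 11 5)(8 12 10)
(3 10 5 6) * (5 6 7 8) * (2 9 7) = [0, 1, 9, 10, 4, 2, 3, 8, 5, 7, 6] = (2 9 7 8 5)(3 10 6)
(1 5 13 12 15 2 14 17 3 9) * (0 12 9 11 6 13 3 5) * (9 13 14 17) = (0 12 15 2 17 5 3 11 6 14 9 1) = [12, 0, 17, 11, 4, 3, 14, 7, 8, 1, 10, 6, 15, 13, 9, 2, 16, 5]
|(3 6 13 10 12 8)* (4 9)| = 6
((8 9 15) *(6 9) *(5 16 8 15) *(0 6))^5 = (0 8 16 5 9 6) = [8, 1, 2, 3, 4, 9, 0, 7, 16, 6, 10, 11, 12, 13, 14, 15, 5]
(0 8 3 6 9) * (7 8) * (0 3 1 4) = (0 7 8 1 4)(3 6 9) = [7, 4, 2, 6, 0, 5, 9, 8, 1, 3]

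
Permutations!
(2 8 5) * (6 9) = (2 8 5)(6 9) = [0, 1, 8, 3, 4, 2, 9, 7, 5, 6]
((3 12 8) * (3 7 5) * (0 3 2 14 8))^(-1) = (0 12 3)(2 5 7 8 14) = [12, 1, 5, 0, 4, 7, 6, 8, 14, 9, 10, 11, 3, 13, 2]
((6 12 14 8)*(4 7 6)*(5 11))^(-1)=[0, 1, 2, 3, 8, 11, 7, 4, 14, 9, 10, 5, 6, 13, 12]=(4 8 14 12 6 7)(5 11)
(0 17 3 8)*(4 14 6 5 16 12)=(0 17 3 8)(4 14 6 5 16 12)=[17, 1, 2, 8, 14, 16, 5, 7, 0, 9, 10, 11, 4, 13, 6, 15, 12, 3]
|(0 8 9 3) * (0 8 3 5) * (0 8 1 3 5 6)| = |(0 5 8 9 6)(1 3)| = 10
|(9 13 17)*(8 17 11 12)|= 6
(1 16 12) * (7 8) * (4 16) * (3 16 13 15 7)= (1 4 13 15 7 8 3 16 12)= [0, 4, 2, 16, 13, 5, 6, 8, 3, 9, 10, 11, 1, 15, 14, 7, 12]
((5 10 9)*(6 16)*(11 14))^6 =(16) =[0, 1, 2, 3, 4, 5, 6, 7, 8, 9, 10, 11, 12, 13, 14, 15, 16]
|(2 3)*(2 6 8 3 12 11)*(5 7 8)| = 15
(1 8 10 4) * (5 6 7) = [0, 8, 2, 3, 1, 6, 7, 5, 10, 9, 4] = (1 8 10 4)(5 6 7)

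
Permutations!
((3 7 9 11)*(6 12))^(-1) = (3 11 9 7)(6 12) = [0, 1, 2, 11, 4, 5, 12, 3, 8, 7, 10, 9, 6]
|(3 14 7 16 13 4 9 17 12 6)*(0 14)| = 11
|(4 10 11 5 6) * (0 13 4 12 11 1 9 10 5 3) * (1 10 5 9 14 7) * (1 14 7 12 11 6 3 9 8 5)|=|(0 13 4 8 5 3)(1 7 14 12 6 11 9)|=42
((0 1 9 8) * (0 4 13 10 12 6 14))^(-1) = (0 14 6 12 10 13 4 8 9 1) = [14, 0, 2, 3, 8, 5, 12, 7, 9, 1, 13, 11, 10, 4, 6]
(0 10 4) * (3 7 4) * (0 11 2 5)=[10, 1, 5, 7, 11, 0, 6, 4, 8, 9, 3, 2]=(0 10 3 7 4 11 2 5)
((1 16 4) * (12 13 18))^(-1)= [0, 4, 2, 3, 16, 5, 6, 7, 8, 9, 10, 11, 18, 12, 14, 15, 1, 17, 13]= (1 4 16)(12 18 13)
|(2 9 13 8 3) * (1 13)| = |(1 13 8 3 2 9)| = 6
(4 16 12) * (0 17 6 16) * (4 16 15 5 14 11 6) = (0 17 4)(5 14 11 6 15)(12 16) = [17, 1, 2, 3, 0, 14, 15, 7, 8, 9, 10, 6, 16, 13, 11, 5, 12, 4]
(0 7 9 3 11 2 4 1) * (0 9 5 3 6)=(0 7 5 3 11 2 4 1 9 6)=[7, 9, 4, 11, 1, 3, 0, 5, 8, 6, 10, 2]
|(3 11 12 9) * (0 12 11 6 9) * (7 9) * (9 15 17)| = |(0 12)(3 6 7 15 17 9)| = 6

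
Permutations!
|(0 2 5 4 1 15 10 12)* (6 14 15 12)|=12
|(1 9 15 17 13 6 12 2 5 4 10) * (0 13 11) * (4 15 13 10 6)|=13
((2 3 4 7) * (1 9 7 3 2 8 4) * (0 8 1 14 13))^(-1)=(0 13 14 3 4 8)(1 7 9)=[13, 7, 2, 4, 8, 5, 6, 9, 0, 1, 10, 11, 12, 14, 3]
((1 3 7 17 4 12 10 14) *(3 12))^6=(1 10)(3 17)(4 7)(12 14)=[0, 10, 2, 17, 7, 5, 6, 4, 8, 9, 1, 11, 14, 13, 12, 15, 16, 3]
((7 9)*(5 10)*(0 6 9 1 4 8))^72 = [9, 8, 2, 3, 0, 5, 7, 4, 6, 1, 10] = (10)(0 9 1 8 6 7 4)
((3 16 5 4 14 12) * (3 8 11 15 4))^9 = (16)(4 8)(11 14)(12 15) = [0, 1, 2, 3, 8, 5, 6, 7, 4, 9, 10, 14, 15, 13, 11, 12, 16]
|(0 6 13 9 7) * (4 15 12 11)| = 20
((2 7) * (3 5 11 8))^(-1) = [0, 1, 7, 8, 4, 3, 6, 2, 11, 9, 10, 5] = (2 7)(3 8 11 5)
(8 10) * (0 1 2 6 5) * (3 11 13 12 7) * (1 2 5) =(0 2 6 1 5)(3 11 13 12 7)(8 10) =[2, 5, 6, 11, 4, 0, 1, 3, 10, 9, 8, 13, 7, 12]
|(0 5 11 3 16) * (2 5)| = 6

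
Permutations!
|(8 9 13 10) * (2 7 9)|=|(2 7 9 13 10 8)|=6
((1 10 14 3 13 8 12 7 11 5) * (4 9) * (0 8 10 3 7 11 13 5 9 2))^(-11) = (0 11 2 12 4 8 9)(1 3 5)(7 13 10 14) = [11, 3, 12, 5, 8, 1, 6, 13, 9, 0, 14, 2, 4, 10, 7]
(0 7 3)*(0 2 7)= (2 7 3)= [0, 1, 7, 2, 4, 5, 6, 3]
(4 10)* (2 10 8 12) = (2 10 4 8 12) = [0, 1, 10, 3, 8, 5, 6, 7, 12, 9, 4, 11, 2]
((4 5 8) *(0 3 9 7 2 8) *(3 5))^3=(0 5)(2 3)(4 7)(8 9)=[5, 1, 3, 2, 7, 0, 6, 4, 9, 8]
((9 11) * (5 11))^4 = (5 11 9) = [0, 1, 2, 3, 4, 11, 6, 7, 8, 5, 10, 9]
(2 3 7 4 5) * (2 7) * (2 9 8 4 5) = (2 3 9 8 4)(5 7) = [0, 1, 3, 9, 2, 7, 6, 5, 4, 8]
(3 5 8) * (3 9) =(3 5 8 9) =[0, 1, 2, 5, 4, 8, 6, 7, 9, 3]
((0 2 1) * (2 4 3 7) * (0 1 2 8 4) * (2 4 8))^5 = [0, 1, 4, 7, 3, 5, 6, 2, 8] = (8)(2 4 3 7)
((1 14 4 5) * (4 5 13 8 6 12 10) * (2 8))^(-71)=(1 14 5)(2 13 4 10 12 6 8)=[0, 14, 13, 3, 10, 1, 8, 7, 2, 9, 12, 11, 6, 4, 5]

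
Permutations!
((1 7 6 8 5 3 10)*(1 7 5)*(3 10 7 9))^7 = (1 8 6 7 3 9 10 5) = [0, 8, 2, 9, 4, 1, 7, 3, 6, 10, 5]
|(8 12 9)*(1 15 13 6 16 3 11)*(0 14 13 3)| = 60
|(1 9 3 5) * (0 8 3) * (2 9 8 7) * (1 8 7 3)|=|(0 3 5 8 1 7 2 9)|=8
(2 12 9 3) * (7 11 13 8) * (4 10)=(2 12 9 3)(4 10)(7 11 13 8)=[0, 1, 12, 2, 10, 5, 6, 11, 7, 3, 4, 13, 9, 8]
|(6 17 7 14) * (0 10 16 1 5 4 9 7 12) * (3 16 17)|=36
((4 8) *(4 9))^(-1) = (4 9 8) = [0, 1, 2, 3, 9, 5, 6, 7, 4, 8]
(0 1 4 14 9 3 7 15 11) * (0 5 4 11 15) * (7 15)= (0 1 11 5 4 14 9 3 15 7)= [1, 11, 2, 15, 14, 4, 6, 0, 8, 3, 10, 5, 12, 13, 9, 7]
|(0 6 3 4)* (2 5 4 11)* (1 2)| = 8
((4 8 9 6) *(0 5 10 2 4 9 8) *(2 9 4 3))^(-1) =(0 4 6 9 10 5)(2 3) =[4, 1, 3, 2, 6, 0, 9, 7, 8, 10, 5]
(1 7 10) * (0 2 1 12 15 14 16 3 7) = (0 2 1)(3 7 10 12 15 14 16) = [2, 0, 1, 7, 4, 5, 6, 10, 8, 9, 12, 11, 15, 13, 16, 14, 3]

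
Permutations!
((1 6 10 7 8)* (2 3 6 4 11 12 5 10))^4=(1 5)(2 3 6)(4 10)(7 11)(8 12)=[0, 5, 3, 6, 10, 1, 2, 11, 12, 9, 4, 7, 8]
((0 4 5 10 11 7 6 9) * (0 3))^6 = (0 6 10)(3 7 5)(4 9 11) = [6, 1, 2, 7, 9, 3, 10, 5, 8, 11, 0, 4]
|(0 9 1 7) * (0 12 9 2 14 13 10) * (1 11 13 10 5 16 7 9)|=|(0 2 14 10)(1 9 11 13 5 16 7 12)|=8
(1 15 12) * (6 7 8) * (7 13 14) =[0, 15, 2, 3, 4, 5, 13, 8, 6, 9, 10, 11, 1, 14, 7, 12] =(1 15 12)(6 13 14 7 8)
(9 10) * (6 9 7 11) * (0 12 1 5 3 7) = (0 12 1 5 3 7 11 6 9 10) = [12, 5, 2, 7, 4, 3, 9, 11, 8, 10, 0, 6, 1]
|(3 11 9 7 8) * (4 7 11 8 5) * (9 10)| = 6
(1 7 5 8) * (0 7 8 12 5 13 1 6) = (0 7 13 1 8 6)(5 12) = [7, 8, 2, 3, 4, 12, 0, 13, 6, 9, 10, 11, 5, 1]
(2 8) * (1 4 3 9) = (1 4 3 9)(2 8) = [0, 4, 8, 9, 3, 5, 6, 7, 2, 1]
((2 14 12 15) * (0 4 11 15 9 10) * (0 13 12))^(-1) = (0 14 2 15 11 4)(9 12 13 10) = [14, 1, 15, 3, 0, 5, 6, 7, 8, 12, 9, 4, 13, 10, 2, 11]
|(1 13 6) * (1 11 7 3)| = |(1 13 6 11 7 3)| = 6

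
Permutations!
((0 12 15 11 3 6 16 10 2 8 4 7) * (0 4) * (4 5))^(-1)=(0 8 2 10 16 6 3 11 15 12)(4 5 7)=[8, 1, 10, 11, 5, 7, 3, 4, 2, 9, 16, 15, 0, 13, 14, 12, 6]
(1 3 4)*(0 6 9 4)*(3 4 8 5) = (0 6 9 8 5 3)(1 4) = [6, 4, 2, 0, 1, 3, 9, 7, 5, 8]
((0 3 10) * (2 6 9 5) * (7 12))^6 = (12)(2 9)(5 6) = [0, 1, 9, 3, 4, 6, 5, 7, 8, 2, 10, 11, 12]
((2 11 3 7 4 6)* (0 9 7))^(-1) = (0 3 11 2 6 4 7 9) = [3, 1, 6, 11, 7, 5, 4, 9, 8, 0, 10, 2]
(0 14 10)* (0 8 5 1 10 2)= (0 14 2)(1 10 8 5)= [14, 10, 0, 3, 4, 1, 6, 7, 5, 9, 8, 11, 12, 13, 2]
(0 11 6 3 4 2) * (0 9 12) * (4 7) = (0 11 6 3 7 4 2 9 12) = [11, 1, 9, 7, 2, 5, 3, 4, 8, 12, 10, 6, 0]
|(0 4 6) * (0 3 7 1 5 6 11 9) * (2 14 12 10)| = 20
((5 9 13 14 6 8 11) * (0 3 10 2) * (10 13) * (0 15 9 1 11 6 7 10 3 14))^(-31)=(0 15 14 9 7 3 10 13 2)(1 5 11)(6 8)=[15, 5, 0, 10, 4, 11, 8, 3, 6, 7, 13, 1, 12, 2, 9, 14]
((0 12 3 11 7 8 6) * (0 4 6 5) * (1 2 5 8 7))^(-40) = (0 3 1 5 12 11 2) = [3, 5, 0, 1, 4, 12, 6, 7, 8, 9, 10, 2, 11]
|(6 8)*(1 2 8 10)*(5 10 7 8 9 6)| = 8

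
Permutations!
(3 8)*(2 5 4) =(2 5 4)(3 8) =[0, 1, 5, 8, 2, 4, 6, 7, 3]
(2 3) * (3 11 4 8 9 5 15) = (2 11 4 8 9 5 15 3) = [0, 1, 11, 2, 8, 15, 6, 7, 9, 5, 10, 4, 12, 13, 14, 3]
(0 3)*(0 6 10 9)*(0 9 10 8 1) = [3, 0, 2, 6, 4, 5, 8, 7, 1, 9, 10] = (10)(0 3 6 8 1)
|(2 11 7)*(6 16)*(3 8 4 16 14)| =6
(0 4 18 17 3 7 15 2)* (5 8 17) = [4, 1, 0, 7, 18, 8, 6, 15, 17, 9, 10, 11, 12, 13, 14, 2, 16, 3, 5] = (0 4 18 5 8 17 3 7 15 2)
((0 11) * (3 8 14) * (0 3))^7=(0 3 14 11 8)=[3, 1, 2, 14, 4, 5, 6, 7, 0, 9, 10, 8, 12, 13, 11]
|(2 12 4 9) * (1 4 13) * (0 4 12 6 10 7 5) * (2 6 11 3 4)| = |(0 2 11 3 4 9 6 10 7 5)(1 12 13)| = 30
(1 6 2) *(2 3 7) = (1 6 3 7 2) = [0, 6, 1, 7, 4, 5, 3, 2]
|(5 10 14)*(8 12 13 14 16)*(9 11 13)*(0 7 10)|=|(0 7 10 16 8 12 9 11 13 14 5)|=11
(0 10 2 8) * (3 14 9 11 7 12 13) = (0 10 2 8)(3 14 9 11 7 12 13) = [10, 1, 8, 14, 4, 5, 6, 12, 0, 11, 2, 7, 13, 3, 9]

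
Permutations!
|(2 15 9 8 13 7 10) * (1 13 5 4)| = |(1 13 7 10 2 15 9 8 5 4)| = 10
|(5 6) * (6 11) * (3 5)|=|(3 5 11 6)|=4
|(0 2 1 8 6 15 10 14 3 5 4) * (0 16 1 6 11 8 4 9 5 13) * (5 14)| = 30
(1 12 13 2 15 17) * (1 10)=(1 12 13 2 15 17 10)=[0, 12, 15, 3, 4, 5, 6, 7, 8, 9, 1, 11, 13, 2, 14, 17, 16, 10]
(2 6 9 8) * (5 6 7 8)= (2 7 8)(5 6 9)= [0, 1, 7, 3, 4, 6, 9, 8, 2, 5]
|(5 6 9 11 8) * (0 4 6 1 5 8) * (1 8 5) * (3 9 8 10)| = 9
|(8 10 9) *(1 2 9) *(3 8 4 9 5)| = 6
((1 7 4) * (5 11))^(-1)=[0, 4, 2, 3, 7, 11, 6, 1, 8, 9, 10, 5]=(1 4 7)(5 11)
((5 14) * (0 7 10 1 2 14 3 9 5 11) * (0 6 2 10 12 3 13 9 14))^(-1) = (0 2 6 11 14 3 12 7)(1 10)(5 9 13) = [2, 10, 6, 12, 4, 9, 11, 0, 8, 13, 1, 14, 7, 5, 3]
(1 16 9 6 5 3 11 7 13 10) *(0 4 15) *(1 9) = (0 4 15)(1 16)(3 11 7 13 10 9 6 5) = [4, 16, 2, 11, 15, 3, 5, 13, 8, 6, 9, 7, 12, 10, 14, 0, 1]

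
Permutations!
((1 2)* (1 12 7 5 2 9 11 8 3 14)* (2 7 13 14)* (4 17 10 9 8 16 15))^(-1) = (1 14 13 12 2 3 8)(4 15 16 11 9 10 17)(5 7) = [0, 14, 3, 8, 15, 7, 6, 5, 1, 10, 17, 9, 2, 12, 13, 16, 11, 4]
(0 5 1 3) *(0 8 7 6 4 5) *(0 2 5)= (0 2 5 1 3 8 7 6 4)= [2, 3, 5, 8, 0, 1, 4, 6, 7]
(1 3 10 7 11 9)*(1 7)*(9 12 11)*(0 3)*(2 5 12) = [3, 0, 5, 10, 4, 12, 6, 9, 8, 7, 1, 2, 11] = (0 3 10 1)(2 5 12 11)(7 9)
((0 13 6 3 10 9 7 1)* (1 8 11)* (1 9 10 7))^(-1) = [1, 9, 2, 6, 4, 5, 13, 3, 7, 11, 10, 8, 12, 0] = (0 1 9 11 8 7 3 6 13)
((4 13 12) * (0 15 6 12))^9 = (0 12)(4 15)(6 13) = [12, 1, 2, 3, 15, 5, 13, 7, 8, 9, 10, 11, 0, 6, 14, 4]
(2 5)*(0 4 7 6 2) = [4, 1, 5, 3, 7, 0, 2, 6] = (0 4 7 6 2 5)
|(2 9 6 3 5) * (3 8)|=6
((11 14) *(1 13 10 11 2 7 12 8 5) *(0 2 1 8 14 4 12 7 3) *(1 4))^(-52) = [3, 1, 0, 2, 14, 5, 6, 7, 8, 9, 10, 11, 4, 13, 12] = (0 3 2)(4 14 12)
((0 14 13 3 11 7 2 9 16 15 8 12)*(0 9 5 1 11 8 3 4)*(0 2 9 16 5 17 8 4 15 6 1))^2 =[13, 7, 8, 2, 17, 14, 11, 5, 16, 0, 10, 9, 6, 3, 15, 4, 1, 12] =(0 13 3 2 8 16 1 7 5 14 15 4 17 12 6 11 9)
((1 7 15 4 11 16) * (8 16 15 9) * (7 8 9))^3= (16)= [0, 1, 2, 3, 4, 5, 6, 7, 8, 9, 10, 11, 12, 13, 14, 15, 16]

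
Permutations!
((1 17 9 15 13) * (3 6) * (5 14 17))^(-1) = (1 13 15 9 17 14 5)(3 6) = [0, 13, 2, 6, 4, 1, 3, 7, 8, 17, 10, 11, 12, 15, 5, 9, 16, 14]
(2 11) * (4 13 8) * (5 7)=[0, 1, 11, 3, 13, 7, 6, 5, 4, 9, 10, 2, 12, 8]=(2 11)(4 13 8)(5 7)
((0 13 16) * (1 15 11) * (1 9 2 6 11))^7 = (0 13 16)(1 15)(2 9 11 6) = [13, 15, 9, 3, 4, 5, 2, 7, 8, 11, 10, 6, 12, 16, 14, 1, 0]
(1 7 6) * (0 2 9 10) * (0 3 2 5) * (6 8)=[5, 7, 9, 2, 4, 0, 1, 8, 6, 10, 3]=(0 5)(1 7 8 6)(2 9 10 3)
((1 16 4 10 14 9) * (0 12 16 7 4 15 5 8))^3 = (0 15)(1 10)(4 9)(5 12)(7 14)(8 16) = [15, 10, 2, 3, 9, 12, 6, 14, 16, 4, 1, 11, 5, 13, 7, 0, 8]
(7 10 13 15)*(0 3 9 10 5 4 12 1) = (0 3 9 10 13 15 7 5 4 12 1) = [3, 0, 2, 9, 12, 4, 6, 5, 8, 10, 13, 11, 1, 15, 14, 7]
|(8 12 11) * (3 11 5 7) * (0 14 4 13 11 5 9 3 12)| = 30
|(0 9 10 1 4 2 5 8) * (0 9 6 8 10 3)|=|(0 6 8 9 3)(1 4 2 5 10)|=5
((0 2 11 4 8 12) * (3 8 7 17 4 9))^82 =(0 8 9 2 12 3 11)(4 7 17) =[8, 1, 12, 11, 7, 5, 6, 17, 9, 2, 10, 0, 3, 13, 14, 15, 16, 4]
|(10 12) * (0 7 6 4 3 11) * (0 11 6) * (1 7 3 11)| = |(0 3 6 4 11 1 7)(10 12)| = 14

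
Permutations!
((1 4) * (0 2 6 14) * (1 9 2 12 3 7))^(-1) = [14, 7, 9, 12, 1, 5, 2, 3, 8, 4, 10, 11, 0, 13, 6] = (0 14 6 2 9 4 1 7 3 12)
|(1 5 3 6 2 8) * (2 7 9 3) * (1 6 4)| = 9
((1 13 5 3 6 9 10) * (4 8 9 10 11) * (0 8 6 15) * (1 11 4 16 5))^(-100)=[15, 1, 2, 5, 9, 16, 4, 7, 0, 8, 6, 10, 12, 13, 14, 3, 11]=(0 15 3 5 16 11 10 6 4 9 8)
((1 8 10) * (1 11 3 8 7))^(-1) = [0, 7, 2, 11, 4, 5, 6, 1, 3, 9, 8, 10] = (1 7)(3 11 10 8)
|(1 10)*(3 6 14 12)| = |(1 10)(3 6 14 12)| = 4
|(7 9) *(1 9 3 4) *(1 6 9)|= 5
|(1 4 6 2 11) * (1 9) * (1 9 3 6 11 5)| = |(1 4 11 3 6 2 5)| = 7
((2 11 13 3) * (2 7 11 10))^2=(3 11)(7 13)=[0, 1, 2, 11, 4, 5, 6, 13, 8, 9, 10, 3, 12, 7]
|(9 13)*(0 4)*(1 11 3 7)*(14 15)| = |(0 4)(1 11 3 7)(9 13)(14 15)| = 4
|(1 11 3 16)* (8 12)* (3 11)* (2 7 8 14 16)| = |(1 3 2 7 8 12 14 16)| = 8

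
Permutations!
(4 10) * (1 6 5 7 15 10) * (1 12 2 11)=(1 6 5 7 15 10 4 12 2 11)=[0, 6, 11, 3, 12, 7, 5, 15, 8, 9, 4, 1, 2, 13, 14, 10]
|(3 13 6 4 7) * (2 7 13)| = 3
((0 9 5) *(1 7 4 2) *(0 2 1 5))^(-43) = [9, 4, 5, 3, 7, 2, 6, 1, 8, 0] = (0 9)(1 4 7)(2 5)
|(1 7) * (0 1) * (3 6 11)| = |(0 1 7)(3 6 11)| = 3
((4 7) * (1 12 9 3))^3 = (1 3 9 12)(4 7) = [0, 3, 2, 9, 7, 5, 6, 4, 8, 12, 10, 11, 1]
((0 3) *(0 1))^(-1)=[1, 3, 2, 0]=(0 1 3)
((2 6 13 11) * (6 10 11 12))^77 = (2 11 10)(6 12 13) = [0, 1, 11, 3, 4, 5, 12, 7, 8, 9, 2, 10, 13, 6]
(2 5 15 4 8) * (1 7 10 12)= (1 7 10 12)(2 5 15 4 8)= [0, 7, 5, 3, 8, 15, 6, 10, 2, 9, 12, 11, 1, 13, 14, 4]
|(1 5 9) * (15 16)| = |(1 5 9)(15 16)| = 6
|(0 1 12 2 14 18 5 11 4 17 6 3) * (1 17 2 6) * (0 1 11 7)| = 36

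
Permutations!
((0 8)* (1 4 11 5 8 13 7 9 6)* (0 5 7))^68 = (13)(1 11 9)(4 7 6) = [0, 11, 2, 3, 7, 5, 4, 6, 8, 1, 10, 9, 12, 13]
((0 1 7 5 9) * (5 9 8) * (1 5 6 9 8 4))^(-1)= (0 9 6 8 7 1 4 5)= [9, 4, 2, 3, 5, 0, 8, 1, 7, 6]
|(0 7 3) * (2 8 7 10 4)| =|(0 10 4 2 8 7 3)| =7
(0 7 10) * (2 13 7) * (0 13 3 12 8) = [2, 1, 3, 12, 4, 5, 6, 10, 0, 9, 13, 11, 8, 7] = (0 2 3 12 8)(7 10 13)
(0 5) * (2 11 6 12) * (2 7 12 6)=(0 5)(2 11)(7 12)=[5, 1, 11, 3, 4, 0, 6, 12, 8, 9, 10, 2, 7]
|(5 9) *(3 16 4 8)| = 4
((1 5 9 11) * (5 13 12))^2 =(1 12 9)(5 11 13) =[0, 12, 2, 3, 4, 11, 6, 7, 8, 1, 10, 13, 9, 5]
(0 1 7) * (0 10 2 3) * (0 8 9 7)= (0 1)(2 3 8 9 7 10)= [1, 0, 3, 8, 4, 5, 6, 10, 9, 7, 2]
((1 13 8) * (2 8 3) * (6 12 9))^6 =(1 13 3 2 8) =[0, 13, 8, 2, 4, 5, 6, 7, 1, 9, 10, 11, 12, 3]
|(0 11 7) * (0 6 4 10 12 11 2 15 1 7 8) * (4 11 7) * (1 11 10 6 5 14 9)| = |(0 2 15 11 8)(1 4 6 10 12 7 5 14 9)| = 45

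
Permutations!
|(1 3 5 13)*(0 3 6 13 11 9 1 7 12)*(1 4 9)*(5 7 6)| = |(0 3 7 12)(1 5 11)(4 9)(6 13)| = 12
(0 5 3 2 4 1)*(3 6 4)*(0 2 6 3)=(0 5 3 6 4 1 2)=[5, 2, 0, 6, 1, 3, 4]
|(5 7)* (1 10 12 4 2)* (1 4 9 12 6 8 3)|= 10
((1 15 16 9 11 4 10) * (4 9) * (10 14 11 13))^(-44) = (1 15 16 4 14 11 9 13 10) = [0, 15, 2, 3, 14, 5, 6, 7, 8, 13, 1, 9, 12, 10, 11, 16, 4]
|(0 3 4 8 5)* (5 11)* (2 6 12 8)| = |(0 3 4 2 6 12 8 11 5)| = 9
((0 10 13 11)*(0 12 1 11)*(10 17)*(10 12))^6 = [13, 12, 2, 3, 4, 5, 6, 7, 8, 9, 11, 1, 17, 10, 14, 15, 16, 0] = (0 13 10 11 1 12 17)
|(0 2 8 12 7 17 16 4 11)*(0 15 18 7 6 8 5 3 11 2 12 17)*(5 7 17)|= 14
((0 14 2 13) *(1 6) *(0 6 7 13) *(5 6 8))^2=(0 2 14)(1 13 5)(6 7 8)=[2, 13, 14, 3, 4, 1, 7, 8, 6, 9, 10, 11, 12, 5, 0]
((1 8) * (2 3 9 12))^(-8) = [0, 1, 2, 3, 4, 5, 6, 7, 8, 9, 10, 11, 12] = (12)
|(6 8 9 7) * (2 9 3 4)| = |(2 9 7 6 8 3 4)| = 7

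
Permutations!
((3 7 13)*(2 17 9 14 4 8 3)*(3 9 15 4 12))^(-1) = (2 13 7 3 12 14 9 8 4 15 17) = [0, 1, 13, 12, 15, 5, 6, 3, 4, 8, 10, 11, 14, 7, 9, 17, 16, 2]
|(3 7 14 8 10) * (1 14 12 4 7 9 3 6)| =|(1 14 8 10 6)(3 9)(4 7 12)| =30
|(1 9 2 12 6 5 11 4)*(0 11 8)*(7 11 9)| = 28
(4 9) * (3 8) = (3 8)(4 9) = [0, 1, 2, 8, 9, 5, 6, 7, 3, 4]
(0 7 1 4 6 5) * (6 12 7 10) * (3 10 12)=(0 12 7 1 4 3 10 6 5)=[12, 4, 2, 10, 3, 0, 5, 1, 8, 9, 6, 11, 7]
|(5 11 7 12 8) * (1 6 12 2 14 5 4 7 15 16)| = 12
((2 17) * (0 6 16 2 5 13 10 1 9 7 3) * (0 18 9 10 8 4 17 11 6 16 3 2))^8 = [0, 1, 11, 18, 13, 4, 3, 2, 5, 7, 10, 6, 12, 17, 14, 15, 16, 8, 9] = (2 11 6 3 18 9 7)(4 13 17 8 5)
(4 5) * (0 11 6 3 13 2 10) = (0 11 6 3 13 2 10)(4 5) = [11, 1, 10, 13, 5, 4, 3, 7, 8, 9, 0, 6, 12, 2]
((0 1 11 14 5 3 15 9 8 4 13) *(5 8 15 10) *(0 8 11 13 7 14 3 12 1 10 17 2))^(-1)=(0 2 17 3 11 14 7 4 8 13 1 12 5 10)(9 15)=[2, 12, 17, 11, 8, 10, 6, 4, 13, 15, 0, 14, 5, 1, 7, 9, 16, 3]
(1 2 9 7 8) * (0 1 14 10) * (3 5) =(0 1 2 9 7 8 14 10)(3 5) =[1, 2, 9, 5, 4, 3, 6, 8, 14, 7, 0, 11, 12, 13, 10]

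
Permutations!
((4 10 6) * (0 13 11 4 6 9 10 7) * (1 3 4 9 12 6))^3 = (0 9 6 4 13 10 1 7 11 12 3) = [9, 7, 2, 0, 13, 5, 4, 11, 8, 6, 1, 12, 3, 10]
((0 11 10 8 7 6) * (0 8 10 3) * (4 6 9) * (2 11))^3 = [3, 1, 0, 11, 7, 5, 9, 6, 4, 8, 10, 2] = (0 3 11 2)(4 7 6 9 8)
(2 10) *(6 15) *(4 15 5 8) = [0, 1, 10, 3, 15, 8, 5, 7, 4, 9, 2, 11, 12, 13, 14, 6] = (2 10)(4 15 6 5 8)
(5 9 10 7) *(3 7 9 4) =(3 7 5 4)(9 10) =[0, 1, 2, 7, 3, 4, 6, 5, 8, 10, 9]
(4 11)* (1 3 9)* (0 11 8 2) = (0 11 4 8 2)(1 3 9) = [11, 3, 0, 9, 8, 5, 6, 7, 2, 1, 10, 4]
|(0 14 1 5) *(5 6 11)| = 6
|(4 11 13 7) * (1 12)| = 4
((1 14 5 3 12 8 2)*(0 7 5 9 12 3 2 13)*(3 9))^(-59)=(0 9 2 13 3 5 8 14 7 12 1)=[9, 0, 13, 5, 4, 8, 6, 12, 14, 2, 10, 11, 1, 3, 7]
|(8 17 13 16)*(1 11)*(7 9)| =4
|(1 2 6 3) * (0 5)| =4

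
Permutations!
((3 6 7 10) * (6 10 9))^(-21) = (3 10) = [0, 1, 2, 10, 4, 5, 6, 7, 8, 9, 3]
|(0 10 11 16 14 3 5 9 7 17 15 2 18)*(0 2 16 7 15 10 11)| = 30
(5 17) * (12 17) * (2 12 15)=(2 12 17 5 15)=[0, 1, 12, 3, 4, 15, 6, 7, 8, 9, 10, 11, 17, 13, 14, 2, 16, 5]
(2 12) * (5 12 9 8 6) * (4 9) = (2 4 9 8 6 5 12) = [0, 1, 4, 3, 9, 12, 5, 7, 6, 8, 10, 11, 2]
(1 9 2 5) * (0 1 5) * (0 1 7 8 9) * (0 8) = [7, 8, 1, 3, 4, 5, 6, 0, 9, 2] = (0 7)(1 8 9 2)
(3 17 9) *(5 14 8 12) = (3 17 9)(5 14 8 12) = [0, 1, 2, 17, 4, 14, 6, 7, 12, 3, 10, 11, 5, 13, 8, 15, 16, 9]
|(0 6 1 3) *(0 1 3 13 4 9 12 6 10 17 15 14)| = 35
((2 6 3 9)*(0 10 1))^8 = (0 1 10) = [1, 10, 2, 3, 4, 5, 6, 7, 8, 9, 0]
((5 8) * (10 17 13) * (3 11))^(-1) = [0, 1, 2, 11, 4, 8, 6, 7, 5, 9, 13, 3, 12, 17, 14, 15, 16, 10] = (3 11)(5 8)(10 13 17)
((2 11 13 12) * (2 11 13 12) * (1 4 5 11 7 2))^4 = (1 12)(2 5)(4 7)(11 13) = [0, 12, 5, 3, 7, 2, 6, 4, 8, 9, 10, 13, 1, 11]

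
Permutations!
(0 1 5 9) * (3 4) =(0 1 5 9)(3 4) =[1, 5, 2, 4, 3, 9, 6, 7, 8, 0]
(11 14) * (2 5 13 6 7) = (2 5 13 6 7)(11 14) = [0, 1, 5, 3, 4, 13, 7, 2, 8, 9, 10, 14, 12, 6, 11]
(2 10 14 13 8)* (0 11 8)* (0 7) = (0 11 8 2 10 14 13 7) = [11, 1, 10, 3, 4, 5, 6, 0, 2, 9, 14, 8, 12, 7, 13]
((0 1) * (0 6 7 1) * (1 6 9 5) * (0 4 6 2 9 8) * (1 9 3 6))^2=[1, 0, 6, 7, 8, 5, 2, 3, 4, 9]=(9)(0 1)(2 6)(3 7)(4 8)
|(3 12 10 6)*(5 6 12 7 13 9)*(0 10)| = 6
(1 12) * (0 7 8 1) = (0 7 8 1 12) = [7, 12, 2, 3, 4, 5, 6, 8, 1, 9, 10, 11, 0]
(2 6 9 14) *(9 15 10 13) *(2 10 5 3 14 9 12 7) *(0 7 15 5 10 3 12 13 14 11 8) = (0 7 2 6 5 12 15 10 14 3 11 8) = [7, 1, 6, 11, 4, 12, 5, 2, 0, 9, 14, 8, 15, 13, 3, 10]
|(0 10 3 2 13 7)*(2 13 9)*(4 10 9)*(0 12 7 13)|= 6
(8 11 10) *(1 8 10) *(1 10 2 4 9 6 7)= (1 8 11 10 2 4 9 6 7)= [0, 8, 4, 3, 9, 5, 7, 1, 11, 6, 2, 10]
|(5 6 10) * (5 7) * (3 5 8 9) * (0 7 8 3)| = |(0 7 3 5 6 10 8 9)| = 8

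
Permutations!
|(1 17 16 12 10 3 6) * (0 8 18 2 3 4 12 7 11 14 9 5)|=42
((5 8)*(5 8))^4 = (8) = [0, 1, 2, 3, 4, 5, 6, 7, 8]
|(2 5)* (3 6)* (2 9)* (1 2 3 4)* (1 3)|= |(1 2 5 9)(3 6 4)|= 12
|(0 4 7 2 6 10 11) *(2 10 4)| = |(0 2 6 4 7 10 11)| = 7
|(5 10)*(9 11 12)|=|(5 10)(9 11 12)|=6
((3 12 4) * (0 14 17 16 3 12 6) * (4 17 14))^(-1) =(0 6 3 16 17 12 4) =[6, 1, 2, 16, 0, 5, 3, 7, 8, 9, 10, 11, 4, 13, 14, 15, 17, 12]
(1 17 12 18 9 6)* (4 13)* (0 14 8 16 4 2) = (0 14 8 16 4 13 2)(1 17 12 18 9 6) = [14, 17, 0, 3, 13, 5, 1, 7, 16, 6, 10, 11, 18, 2, 8, 15, 4, 12, 9]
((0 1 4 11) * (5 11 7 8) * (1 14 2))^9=(14)=[0, 1, 2, 3, 4, 5, 6, 7, 8, 9, 10, 11, 12, 13, 14]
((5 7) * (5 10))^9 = [0, 1, 2, 3, 4, 5, 6, 7, 8, 9, 10] = (10)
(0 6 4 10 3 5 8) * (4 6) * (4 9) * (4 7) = (0 9 7 4 10 3 5 8) = [9, 1, 2, 5, 10, 8, 6, 4, 0, 7, 3]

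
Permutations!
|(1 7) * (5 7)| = 3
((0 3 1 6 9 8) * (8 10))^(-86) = (0 10 6 3 8 9 1) = [10, 0, 2, 8, 4, 5, 3, 7, 9, 1, 6]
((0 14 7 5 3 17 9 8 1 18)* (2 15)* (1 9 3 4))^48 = (0 18 1 4 5 7 14) = [18, 4, 2, 3, 5, 7, 6, 14, 8, 9, 10, 11, 12, 13, 0, 15, 16, 17, 1]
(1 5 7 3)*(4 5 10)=(1 10 4 5 7 3)=[0, 10, 2, 1, 5, 7, 6, 3, 8, 9, 4]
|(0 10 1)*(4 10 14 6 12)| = 7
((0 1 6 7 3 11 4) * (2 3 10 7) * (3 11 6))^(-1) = (0 4 11 2 6 3 1)(7 10) = [4, 0, 6, 1, 11, 5, 3, 10, 8, 9, 7, 2]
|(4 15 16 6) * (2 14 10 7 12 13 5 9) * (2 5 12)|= |(2 14 10 7)(4 15 16 6)(5 9)(12 13)|= 4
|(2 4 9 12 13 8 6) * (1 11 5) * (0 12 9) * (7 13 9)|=|(0 12 9 7 13 8 6 2 4)(1 11 5)|=9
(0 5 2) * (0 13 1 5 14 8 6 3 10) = (0 14 8 6 3 10)(1 5 2 13) = [14, 5, 13, 10, 4, 2, 3, 7, 6, 9, 0, 11, 12, 1, 8]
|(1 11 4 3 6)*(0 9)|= |(0 9)(1 11 4 3 6)|= 10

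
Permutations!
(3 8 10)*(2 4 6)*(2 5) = (2 4 6 5)(3 8 10) = [0, 1, 4, 8, 6, 2, 5, 7, 10, 9, 3]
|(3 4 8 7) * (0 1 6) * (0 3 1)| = |(1 6 3 4 8 7)| = 6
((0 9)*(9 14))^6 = (14) = [0, 1, 2, 3, 4, 5, 6, 7, 8, 9, 10, 11, 12, 13, 14]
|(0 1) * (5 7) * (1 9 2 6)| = 10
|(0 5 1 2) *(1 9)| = 5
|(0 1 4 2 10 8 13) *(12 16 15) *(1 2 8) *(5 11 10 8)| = 60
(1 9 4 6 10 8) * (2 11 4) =(1 9 2 11 4 6 10 8) =[0, 9, 11, 3, 6, 5, 10, 7, 1, 2, 8, 4]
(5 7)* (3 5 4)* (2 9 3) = (2 9 3 5 7 4) = [0, 1, 9, 5, 2, 7, 6, 4, 8, 3]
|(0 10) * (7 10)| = |(0 7 10)| = 3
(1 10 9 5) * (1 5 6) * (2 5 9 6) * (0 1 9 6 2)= [1, 10, 5, 3, 4, 6, 9, 7, 8, 0, 2]= (0 1 10 2 5 6 9)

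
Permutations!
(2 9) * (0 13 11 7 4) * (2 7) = (0 13 11 2 9 7 4) = [13, 1, 9, 3, 0, 5, 6, 4, 8, 7, 10, 2, 12, 11]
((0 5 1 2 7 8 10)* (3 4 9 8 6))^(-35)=[8, 0, 5, 7, 6, 10, 2, 1, 4, 3, 9]=(0 8 4 6 2 5 10 9 3 7 1)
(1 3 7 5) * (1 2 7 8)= (1 3 8)(2 7 5)= [0, 3, 7, 8, 4, 2, 6, 5, 1]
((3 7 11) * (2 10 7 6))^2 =[0, 1, 7, 2, 4, 5, 10, 3, 8, 9, 11, 6] =(2 7 3)(6 10 11)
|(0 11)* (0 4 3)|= |(0 11 4 3)|= 4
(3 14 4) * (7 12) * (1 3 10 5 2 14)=(1 3)(2 14 4 10 5)(7 12)=[0, 3, 14, 1, 10, 2, 6, 12, 8, 9, 5, 11, 7, 13, 4]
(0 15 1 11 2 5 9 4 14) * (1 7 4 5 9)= (0 15 7 4 14)(1 11 2 9 5)= [15, 11, 9, 3, 14, 1, 6, 4, 8, 5, 10, 2, 12, 13, 0, 7]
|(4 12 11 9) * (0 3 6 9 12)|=10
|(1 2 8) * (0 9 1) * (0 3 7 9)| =|(1 2 8 3 7 9)| =6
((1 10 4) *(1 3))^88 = (10) = [0, 1, 2, 3, 4, 5, 6, 7, 8, 9, 10]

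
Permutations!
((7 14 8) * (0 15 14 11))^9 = (0 8)(7 15)(11 14) = [8, 1, 2, 3, 4, 5, 6, 15, 0, 9, 10, 14, 12, 13, 11, 7]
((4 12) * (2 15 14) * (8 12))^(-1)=[0, 1, 14, 3, 12, 5, 6, 7, 4, 9, 10, 11, 8, 13, 15, 2]=(2 14 15)(4 12 8)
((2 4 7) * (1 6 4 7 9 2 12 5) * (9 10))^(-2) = [0, 12, 10, 3, 1, 7, 5, 9, 8, 4, 6, 11, 2] = (1 12 2 10 6 5 7 9 4)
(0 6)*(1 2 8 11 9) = [6, 2, 8, 3, 4, 5, 0, 7, 11, 1, 10, 9] = (0 6)(1 2 8 11 9)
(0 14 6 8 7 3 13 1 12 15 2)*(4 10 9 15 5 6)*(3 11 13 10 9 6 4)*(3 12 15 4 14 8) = [8, 15, 0, 10, 9, 14, 3, 11, 7, 4, 6, 13, 5, 1, 12, 2] = (0 8 7 11 13 1 15 2)(3 10 6)(4 9)(5 14 12)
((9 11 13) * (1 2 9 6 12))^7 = (13) = [0, 1, 2, 3, 4, 5, 6, 7, 8, 9, 10, 11, 12, 13]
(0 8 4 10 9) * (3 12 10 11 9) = (0 8 4 11 9)(3 12 10) = [8, 1, 2, 12, 11, 5, 6, 7, 4, 0, 3, 9, 10]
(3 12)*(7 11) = (3 12)(7 11) = [0, 1, 2, 12, 4, 5, 6, 11, 8, 9, 10, 7, 3]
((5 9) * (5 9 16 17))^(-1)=(5 17 16)=[0, 1, 2, 3, 4, 17, 6, 7, 8, 9, 10, 11, 12, 13, 14, 15, 5, 16]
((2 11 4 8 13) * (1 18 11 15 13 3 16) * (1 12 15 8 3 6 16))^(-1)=(1 3 4 11 18)(2 13 15 12 16 6 8)=[0, 3, 13, 4, 11, 5, 8, 7, 2, 9, 10, 18, 16, 15, 14, 12, 6, 17, 1]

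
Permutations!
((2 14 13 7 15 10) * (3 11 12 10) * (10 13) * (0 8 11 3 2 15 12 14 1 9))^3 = [14, 8, 0, 3, 4, 5, 6, 7, 10, 11, 1, 15, 12, 13, 2, 9] = (0 14 2)(1 8 10)(9 11 15)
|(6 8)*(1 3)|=|(1 3)(6 8)|=2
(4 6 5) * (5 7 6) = (4 5)(6 7) = [0, 1, 2, 3, 5, 4, 7, 6]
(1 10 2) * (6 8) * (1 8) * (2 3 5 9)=[0, 10, 8, 5, 4, 9, 1, 7, 6, 2, 3]=(1 10 3 5 9 2 8 6)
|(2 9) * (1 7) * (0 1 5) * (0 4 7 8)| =|(0 1 8)(2 9)(4 7 5)| =6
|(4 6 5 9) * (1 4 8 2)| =7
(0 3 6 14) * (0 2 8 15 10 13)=[3, 1, 8, 6, 4, 5, 14, 7, 15, 9, 13, 11, 12, 0, 2, 10]=(0 3 6 14 2 8 15 10 13)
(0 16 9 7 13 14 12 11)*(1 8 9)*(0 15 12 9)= (0 16 1 8)(7 13 14 9)(11 15 12)= [16, 8, 2, 3, 4, 5, 6, 13, 0, 7, 10, 15, 11, 14, 9, 12, 1]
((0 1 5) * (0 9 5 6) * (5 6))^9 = (0 6 9 5 1) = [6, 0, 2, 3, 4, 1, 9, 7, 8, 5]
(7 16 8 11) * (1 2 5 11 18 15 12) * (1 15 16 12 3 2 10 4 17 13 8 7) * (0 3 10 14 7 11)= (0 3 2 5)(1 14 7 12 15 10 4 17 13 8 18 16 11)= [3, 14, 5, 2, 17, 0, 6, 12, 18, 9, 4, 1, 15, 8, 7, 10, 11, 13, 16]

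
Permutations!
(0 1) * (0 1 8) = (0 8) = [8, 1, 2, 3, 4, 5, 6, 7, 0]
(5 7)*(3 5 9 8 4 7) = (3 5)(4 7 9 8) = [0, 1, 2, 5, 7, 3, 6, 9, 4, 8]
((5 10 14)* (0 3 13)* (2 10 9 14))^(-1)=(0 13 3)(2 10)(5 14 9)=[13, 1, 10, 0, 4, 14, 6, 7, 8, 5, 2, 11, 12, 3, 9]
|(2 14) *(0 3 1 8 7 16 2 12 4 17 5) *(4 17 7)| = |(0 3 1 8 4 7 16 2 14 12 17 5)| = 12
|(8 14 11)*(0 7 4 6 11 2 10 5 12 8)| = |(0 7 4 6 11)(2 10 5 12 8 14)| = 30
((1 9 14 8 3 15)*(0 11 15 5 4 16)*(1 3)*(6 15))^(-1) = (0 16 4 5 3 15 6 11)(1 8 14 9) = [16, 8, 2, 15, 5, 3, 11, 7, 14, 1, 10, 0, 12, 13, 9, 6, 4]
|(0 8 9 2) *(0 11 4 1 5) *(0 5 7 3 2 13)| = |(0 8 9 13)(1 7 3 2 11 4)| = 12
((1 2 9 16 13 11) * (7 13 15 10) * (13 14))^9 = (1 11 13 14 7 10 15 16 9 2) = [0, 11, 1, 3, 4, 5, 6, 10, 8, 2, 15, 13, 12, 14, 7, 16, 9]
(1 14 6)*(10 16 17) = (1 14 6)(10 16 17) = [0, 14, 2, 3, 4, 5, 1, 7, 8, 9, 16, 11, 12, 13, 6, 15, 17, 10]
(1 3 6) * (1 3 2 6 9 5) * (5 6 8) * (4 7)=[0, 2, 8, 9, 7, 1, 3, 4, 5, 6]=(1 2 8 5)(3 9 6)(4 7)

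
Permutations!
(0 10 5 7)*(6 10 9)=(0 9 6 10 5 7)=[9, 1, 2, 3, 4, 7, 10, 0, 8, 6, 5]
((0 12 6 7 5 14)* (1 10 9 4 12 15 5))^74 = (0 5)(1 12 10 6 9 7 4)(14 15) = [5, 12, 2, 3, 1, 0, 9, 4, 8, 7, 6, 11, 10, 13, 15, 14]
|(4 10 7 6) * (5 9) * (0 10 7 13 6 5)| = |(0 10 13 6 4 7 5 9)| = 8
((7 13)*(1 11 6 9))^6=[0, 6, 2, 3, 4, 5, 1, 7, 8, 11, 10, 9, 12, 13]=(13)(1 6)(9 11)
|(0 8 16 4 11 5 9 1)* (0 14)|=9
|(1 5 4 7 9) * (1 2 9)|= 4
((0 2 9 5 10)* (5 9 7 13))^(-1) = (0 10 5 13 7 2) = [10, 1, 0, 3, 4, 13, 6, 2, 8, 9, 5, 11, 12, 7]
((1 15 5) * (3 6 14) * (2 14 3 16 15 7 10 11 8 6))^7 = (1 2 10 16 8 5 3 7 14 11 15 6) = [0, 2, 10, 7, 4, 3, 1, 14, 5, 9, 16, 15, 12, 13, 11, 6, 8]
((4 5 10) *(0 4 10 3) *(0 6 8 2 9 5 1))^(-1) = (10)(0 1 4)(2 8 6 3 5 9) = [1, 4, 8, 5, 0, 9, 3, 7, 6, 2, 10]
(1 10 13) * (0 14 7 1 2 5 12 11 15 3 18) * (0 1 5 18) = (0 14 7 5 12 11 15 3)(1 10 13 2 18) = [14, 10, 18, 0, 4, 12, 6, 5, 8, 9, 13, 15, 11, 2, 7, 3, 16, 17, 1]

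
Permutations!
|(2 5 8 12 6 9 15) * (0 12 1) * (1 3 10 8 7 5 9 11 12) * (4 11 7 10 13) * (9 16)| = |(0 1)(2 16 9 15)(3 13 4 11 12 6 7 5 10 8)| = 20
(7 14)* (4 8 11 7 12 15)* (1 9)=(1 9)(4 8 11 7 14 12 15)=[0, 9, 2, 3, 8, 5, 6, 14, 11, 1, 10, 7, 15, 13, 12, 4]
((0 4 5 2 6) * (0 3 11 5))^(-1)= (0 4)(2 5 11 3 6)= [4, 1, 5, 6, 0, 11, 2, 7, 8, 9, 10, 3]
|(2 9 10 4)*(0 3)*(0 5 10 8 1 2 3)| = |(1 2 9 8)(3 5 10 4)| = 4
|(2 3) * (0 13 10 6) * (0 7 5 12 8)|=8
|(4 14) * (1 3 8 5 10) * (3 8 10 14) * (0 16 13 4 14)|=9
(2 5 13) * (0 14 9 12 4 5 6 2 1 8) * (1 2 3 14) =(0 1 8)(2 6 3 14 9 12 4 5 13) =[1, 8, 6, 14, 5, 13, 3, 7, 0, 12, 10, 11, 4, 2, 9]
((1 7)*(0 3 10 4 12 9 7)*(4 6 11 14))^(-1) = (0 1 7 9 12 4 14 11 6 10 3) = [1, 7, 2, 0, 14, 5, 10, 9, 8, 12, 3, 6, 4, 13, 11]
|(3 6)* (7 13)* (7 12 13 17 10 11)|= 4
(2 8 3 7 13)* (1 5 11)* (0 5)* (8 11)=(0 5 8 3 7 13 2 11 1)=[5, 0, 11, 7, 4, 8, 6, 13, 3, 9, 10, 1, 12, 2]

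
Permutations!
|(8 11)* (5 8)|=3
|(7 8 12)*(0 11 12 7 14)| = 4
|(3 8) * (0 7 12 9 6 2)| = 6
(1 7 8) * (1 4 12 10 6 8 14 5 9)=(1 7 14 5 9)(4 12 10 6 8)=[0, 7, 2, 3, 12, 9, 8, 14, 4, 1, 6, 11, 10, 13, 5]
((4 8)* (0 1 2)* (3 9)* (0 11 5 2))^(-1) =(0 1)(2 5 11)(3 9)(4 8) =[1, 0, 5, 9, 8, 11, 6, 7, 4, 3, 10, 2]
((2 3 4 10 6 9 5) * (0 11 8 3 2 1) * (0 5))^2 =[8, 1, 2, 10, 6, 5, 0, 7, 4, 11, 9, 3] =(0 8 4 6)(3 10 9 11)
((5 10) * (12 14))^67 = (5 10)(12 14) = [0, 1, 2, 3, 4, 10, 6, 7, 8, 9, 5, 11, 14, 13, 12]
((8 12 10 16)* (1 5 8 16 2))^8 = (16)(1 8 10)(2 5 12) = [0, 8, 5, 3, 4, 12, 6, 7, 10, 9, 1, 11, 2, 13, 14, 15, 16]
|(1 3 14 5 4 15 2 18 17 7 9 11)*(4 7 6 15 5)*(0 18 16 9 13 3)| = |(0 18 17 6 15 2 16 9 11 1)(3 14 4 5 7 13)| = 30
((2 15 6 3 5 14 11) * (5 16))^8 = (16) = [0, 1, 2, 3, 4, 5, 6, 7, 8, 9, 10, 11, 12, 13, 14, 15, 16]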